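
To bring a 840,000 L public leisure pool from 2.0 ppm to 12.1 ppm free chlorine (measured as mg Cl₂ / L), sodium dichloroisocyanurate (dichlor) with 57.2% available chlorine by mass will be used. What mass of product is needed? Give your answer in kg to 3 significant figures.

Chlorine deficit: 12.1 − 2.0 = 10.1 ppm = 10.1 mg/L as Cl₂.
Cl₂ equivalent needed: 10.1 mg/L × 840,000 L = 8,484,000 mg = 8484 g.
Product at 57.2% available chlorine: 8484 / 0.572 = 14,830 g.

14.8 kg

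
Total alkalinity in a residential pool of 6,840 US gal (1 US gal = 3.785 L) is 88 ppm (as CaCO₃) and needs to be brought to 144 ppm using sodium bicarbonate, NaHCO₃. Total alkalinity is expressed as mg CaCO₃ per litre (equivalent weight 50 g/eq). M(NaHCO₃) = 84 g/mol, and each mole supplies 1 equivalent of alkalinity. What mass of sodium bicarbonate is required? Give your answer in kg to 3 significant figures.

Volume: 6,840 US gal × 3.785 L/gal = 25,889 L.
Alkalinity to add: (144 − 88) = 56 mg/L as CaCO₃ × 25,889 L = 1450 g as CaCO₃.
Equivalents: 1450 g ÷ 50 g/eq = 29 eq.
NaHCO₃ supplies 1 eq per mole → 29 mol.
Mass: 29 mol × 84 g/mol = 2436 g.

2.44 kg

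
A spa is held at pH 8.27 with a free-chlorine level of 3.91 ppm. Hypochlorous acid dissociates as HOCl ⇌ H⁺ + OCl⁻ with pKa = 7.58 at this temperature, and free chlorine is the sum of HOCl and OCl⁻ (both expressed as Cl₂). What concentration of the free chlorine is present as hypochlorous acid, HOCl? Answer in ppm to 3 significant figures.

0.663 ppm

[OCl⁻]/[HOCl] = 10^(pH − pKa) = 10^(8.27 − 7.58) = 10^0.69 = 4.898.
Fraction as HOCl = 1 / (1 + 4.898) = 0.1696.
HOCl = 0.1696 × 3.91 ppm = 0.663 ppm.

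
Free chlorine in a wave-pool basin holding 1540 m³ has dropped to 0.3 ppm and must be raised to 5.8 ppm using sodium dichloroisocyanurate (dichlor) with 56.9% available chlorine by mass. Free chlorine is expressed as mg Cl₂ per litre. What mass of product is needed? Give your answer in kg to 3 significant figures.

Volume: 1540 m³ = 1,540,000 L.
Chlorine deficit: 5.8 − 0.3 = 5.5 ppm = 5.5 mg/L as Cl₂.
Cl₂ equivalent needed: 5.5 mg/L × 1,540,000 L = 8,470,000 mg = 8470 g.
Product at 56.9% available chlorine: 8470 / 0.569 = 14,890 g.

14.9 kg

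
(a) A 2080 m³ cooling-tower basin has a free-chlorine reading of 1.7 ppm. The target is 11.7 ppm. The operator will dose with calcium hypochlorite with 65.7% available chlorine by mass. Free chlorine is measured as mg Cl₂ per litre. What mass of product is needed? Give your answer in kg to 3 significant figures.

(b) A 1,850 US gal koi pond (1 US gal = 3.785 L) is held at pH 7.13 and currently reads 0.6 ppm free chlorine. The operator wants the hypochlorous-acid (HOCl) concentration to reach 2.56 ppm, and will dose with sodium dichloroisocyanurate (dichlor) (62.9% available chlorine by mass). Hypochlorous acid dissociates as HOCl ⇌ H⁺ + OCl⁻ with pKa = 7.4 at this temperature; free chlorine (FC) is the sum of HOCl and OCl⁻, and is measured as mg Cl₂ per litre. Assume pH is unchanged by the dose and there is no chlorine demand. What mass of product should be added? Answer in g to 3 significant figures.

(a) Volume: 2080 m³ = 2,080,000 L.
(a) Chlorine deficit: 11.7 − 1.7 = 10 ppm = 10 mg/L as Cl₂.
(a) Cl₂ equivalent needed: 10 mg/L × 2,080,000 L = 20,800,000 mg = 20,800 g.
(a) Product at 65.7% available chlorine: 20,800 / 0.657 = 31,660 g.

(b) Volume: 1,850 US gal × 3.785 L/gal = 7,002 L.
(b) [OCl⁻]/[HOCl] = 10^(pH − pKa) = 10^(7.13 − 7.4) = 0.537; fraction as HOCl = 1/(1 + 0.537) = 0.6506.
(b) Free chlorine required for 2.56 ppm HOCl: 2.56 / 0.6506 = 3.935 ppm.
(b) FC to add: 3.935 − 0.6 = 3.335 mg/L as Cl₂.
(b) Cl₂ equivalent: 3.335 mg/L × 7,002 L = 23.35 g.
(b) Product at 62.9% available Cl: 23.35 / 0.629 = 37.12 g.

(a) 31.7 kg; (b) 37.1 g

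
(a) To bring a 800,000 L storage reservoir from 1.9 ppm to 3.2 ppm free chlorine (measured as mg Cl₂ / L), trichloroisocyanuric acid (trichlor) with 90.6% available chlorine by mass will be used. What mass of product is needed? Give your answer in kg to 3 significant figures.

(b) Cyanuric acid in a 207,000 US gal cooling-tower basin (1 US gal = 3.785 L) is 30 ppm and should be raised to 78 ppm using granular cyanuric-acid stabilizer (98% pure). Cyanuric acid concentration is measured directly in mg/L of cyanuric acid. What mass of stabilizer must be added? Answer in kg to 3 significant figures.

(a) 1.15 kg; (b) 38.4 kg

(a) Chlorine deficit: 3.2 − 1.9 = 1.3 ppm = 1.3 mg/L as Cl₂.
(a) Cl₂ equivalent needed: 1.3 mg/L × 800,000 L = 1,040,000 mg = 1040 g.
(a) Product at 90.6% available chlorine: 1040 / 0.906 = 1148 g.

(b) Volume: 207,000 US gal × 3.785 L/gal = 783,495 L.
(b) CYA to add: (78 − 30) = 48 mg/L × 783,495 L = 37,610 g cyanuric acid.
(b) At 98% purity: 37,610 / 0.98 = 38,380 g product.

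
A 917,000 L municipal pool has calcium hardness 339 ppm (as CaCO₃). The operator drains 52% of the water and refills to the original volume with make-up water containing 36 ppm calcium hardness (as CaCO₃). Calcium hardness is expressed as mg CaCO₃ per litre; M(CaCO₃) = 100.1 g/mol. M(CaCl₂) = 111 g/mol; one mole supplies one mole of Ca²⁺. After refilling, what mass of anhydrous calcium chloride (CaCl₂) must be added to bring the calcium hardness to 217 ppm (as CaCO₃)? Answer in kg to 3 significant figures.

36.2 kg

After draining 52% and refilling: 339 × 0.48 + 36 × 0.52 = 181.44 ppm.
Deficit to target: 217 − 181.44 = 35.56 mg/L.
As CaCO₃: 35.56 mg/L × 917,000 L = 32,610 g; ÷ 100.1 = 325.8 mol Ca²⁺.
Mass: 325.8 × 111 = 36,160 g.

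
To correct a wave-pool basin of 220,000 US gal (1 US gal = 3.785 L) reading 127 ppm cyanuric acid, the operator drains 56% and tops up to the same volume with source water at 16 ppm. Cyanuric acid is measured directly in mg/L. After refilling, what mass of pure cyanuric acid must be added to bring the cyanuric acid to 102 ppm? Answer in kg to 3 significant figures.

30.9 kg

Volume: 220,000 US gal × 3.785 L/gal = 832,700 L.
After draining 56% and refilling: 127 × 0.44 + 16 × 0.56 = 64.84 ppm.
Deficit to target: 102 − 64.84 = 37.16 mg/L.
Mass: 37.16 mg/L × 832,700 L = 30,940 g cyanuric acid.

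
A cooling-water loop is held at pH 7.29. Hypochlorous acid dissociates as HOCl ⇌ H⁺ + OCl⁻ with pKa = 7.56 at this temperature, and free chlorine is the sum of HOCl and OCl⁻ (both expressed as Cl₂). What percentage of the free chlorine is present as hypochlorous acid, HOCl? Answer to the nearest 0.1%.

65.1%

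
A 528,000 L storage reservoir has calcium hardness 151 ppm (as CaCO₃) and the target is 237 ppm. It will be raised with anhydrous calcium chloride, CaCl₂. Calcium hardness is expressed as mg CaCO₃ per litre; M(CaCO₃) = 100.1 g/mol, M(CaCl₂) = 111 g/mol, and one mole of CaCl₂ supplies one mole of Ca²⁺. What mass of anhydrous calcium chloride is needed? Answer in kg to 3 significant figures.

Hardness to add: (237 − 151) = 86 mg/L as CaCO₃ × 528,000 L = 45,410 g as CaCO₃.
Moles of Ca²⁺ (1 mol Ca²⁺ ≡ 1 mol CaCO₃): 45,410 / 100.1 g/mol = 453.6 mol.
Mass of CaCl₂: 453.6 × 111 = 50,350 g.

50.4 kg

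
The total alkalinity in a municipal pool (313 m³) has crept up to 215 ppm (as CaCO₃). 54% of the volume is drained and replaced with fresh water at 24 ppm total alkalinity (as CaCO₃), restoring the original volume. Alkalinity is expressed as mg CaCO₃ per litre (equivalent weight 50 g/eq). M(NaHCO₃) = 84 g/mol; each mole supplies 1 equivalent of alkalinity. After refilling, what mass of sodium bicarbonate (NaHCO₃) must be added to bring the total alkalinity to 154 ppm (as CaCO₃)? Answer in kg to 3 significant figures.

22.2 kg

Volume: 313 m³ = 313,000 L.
After draining 54% and refilling: 215 × 0.46 + 24 × 0.54 = 111.86 ppm.
Deficit to target: 154 − 111.86 = 42.14 mg/L.
As CaCO₃: 42.14 mg/L × 313,000 L = 13,190 g; ÷ 50 g/eq ÷ 1 = 263.8 mol NaHCO₃.
Mass: 263.8 × 84 = 22,160 g.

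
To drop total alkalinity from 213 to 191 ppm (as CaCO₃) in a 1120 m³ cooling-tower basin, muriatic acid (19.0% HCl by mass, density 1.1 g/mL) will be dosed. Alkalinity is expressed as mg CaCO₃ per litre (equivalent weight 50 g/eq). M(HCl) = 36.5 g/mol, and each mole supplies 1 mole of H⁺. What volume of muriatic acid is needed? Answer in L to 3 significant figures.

86.1 L

Volume: 1120 m³ = 1,120,000 L.
Alkalinity to neutralize: (213 − 191) = 22 mg/L as CaCO₃ × 1,120,000 L = 24,640 g as CaCO₃.
Equivalents of H⁺ required: 24,640 ÷ 50 g/eq = 492.8 eq = 492.8 mol HCl.
Mass of HCl: 492.8 × 36.5 = 17,990 g.
Mass of 19.0% solution: 17,990 / 0.19 = 94,670 g.
Volume: 94,670 g ÷ 1.1 g/mL = 86,060 mL.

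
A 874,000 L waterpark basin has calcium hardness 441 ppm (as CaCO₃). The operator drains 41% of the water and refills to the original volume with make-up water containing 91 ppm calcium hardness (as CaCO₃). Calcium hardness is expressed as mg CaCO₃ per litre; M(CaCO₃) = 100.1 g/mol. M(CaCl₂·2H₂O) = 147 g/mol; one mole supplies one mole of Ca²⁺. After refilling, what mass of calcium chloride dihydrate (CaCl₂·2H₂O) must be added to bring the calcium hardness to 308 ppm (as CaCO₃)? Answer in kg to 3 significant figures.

13.5 kg

After draining 41% and refilling: 441 × 0.59 + 91 × 0.41 = 297.5 ppm.
Deficit to target: 308 − 297.5 = 10.5 mg/L.
As CaCO₃: 10.5 mg/L × 874,000 L = 9177 g; ÷ 100.1 = 91.68 mol Ca²⁺.
Mass: 91.68 × 147 = 13,480 g.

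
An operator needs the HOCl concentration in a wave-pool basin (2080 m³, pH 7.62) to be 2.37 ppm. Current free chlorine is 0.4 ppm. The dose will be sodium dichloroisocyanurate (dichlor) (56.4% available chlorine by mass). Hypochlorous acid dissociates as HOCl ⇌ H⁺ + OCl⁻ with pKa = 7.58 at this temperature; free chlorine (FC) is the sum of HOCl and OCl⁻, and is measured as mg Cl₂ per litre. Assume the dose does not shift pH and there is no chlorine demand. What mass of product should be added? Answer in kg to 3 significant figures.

Volume: 2080 m³ = 2,080,000 L.
[OCl⁻]/[HOCl] = 10^(pH − pKa) = 10^(7.62 − 7.58) = 1.096; fraction as HOCl = 1/(1 + 1.096) = 0.477.
Free chlorine required for 2.37 ppm HOCl: 2.37 / 0.477 = 4.969 ppm.
FC to add: 4.969 − 0.4 = 4.569 mg/L as Cl₂.
Cl₂ equivalent: 4.569 mg/L × 2,080,000 L = 9503 g.
Product at 56.4% available Cl: 9503 / 0.564 = 16,850 g.

16.8 kg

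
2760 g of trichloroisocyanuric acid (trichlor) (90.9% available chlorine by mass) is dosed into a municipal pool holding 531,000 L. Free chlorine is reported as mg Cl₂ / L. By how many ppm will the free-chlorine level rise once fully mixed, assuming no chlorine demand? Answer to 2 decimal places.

4.72 ppm

Available chlorine delivered: 2760 g × 0.909 = 2509 g as Cl₂.
Concentration rise: 2509 g / 531,000 L = 4.725 mg/L = 4.72 ppm.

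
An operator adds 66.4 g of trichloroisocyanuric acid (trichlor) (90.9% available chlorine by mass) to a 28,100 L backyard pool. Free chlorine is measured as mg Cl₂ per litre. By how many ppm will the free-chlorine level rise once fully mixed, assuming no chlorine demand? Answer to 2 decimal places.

2.15 ppm

Available chlorine delivered: 66.4 g × 0.909 = 60.36 g as Cl₂.
Concentration rise: 60.36 g / 28,100 L = 2.148 mg/L = 2.15 ppm.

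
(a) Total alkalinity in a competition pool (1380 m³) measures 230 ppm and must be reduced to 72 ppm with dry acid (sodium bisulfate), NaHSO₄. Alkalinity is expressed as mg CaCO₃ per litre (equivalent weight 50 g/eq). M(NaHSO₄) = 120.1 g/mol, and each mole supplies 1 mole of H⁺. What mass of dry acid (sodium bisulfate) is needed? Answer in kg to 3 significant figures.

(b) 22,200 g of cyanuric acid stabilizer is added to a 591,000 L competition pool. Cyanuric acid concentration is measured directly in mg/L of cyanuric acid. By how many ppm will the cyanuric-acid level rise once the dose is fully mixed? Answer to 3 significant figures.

(a) 524 kg; (b) 37.6 ppm

(a) Volume: 1380 m³ = 1,380,000 L.
(a) Alkalinity to neutralize: (230 − 72) = 158 mg/L as CaCO₃ × 1,380,000 L = 218,000 g as CaCO₃.
(a) Equivalents of H⁺ required: 218,000 ÷ 50 g/eq = 4361 eq = 4361 mol NaHSO₄.
(a) Mass of NaHSO₄: 4361 × 120.1 = 523,700 g.

(b) Rise: 22,200 g / 591,000 L × 1000 = 37.56 mg/L.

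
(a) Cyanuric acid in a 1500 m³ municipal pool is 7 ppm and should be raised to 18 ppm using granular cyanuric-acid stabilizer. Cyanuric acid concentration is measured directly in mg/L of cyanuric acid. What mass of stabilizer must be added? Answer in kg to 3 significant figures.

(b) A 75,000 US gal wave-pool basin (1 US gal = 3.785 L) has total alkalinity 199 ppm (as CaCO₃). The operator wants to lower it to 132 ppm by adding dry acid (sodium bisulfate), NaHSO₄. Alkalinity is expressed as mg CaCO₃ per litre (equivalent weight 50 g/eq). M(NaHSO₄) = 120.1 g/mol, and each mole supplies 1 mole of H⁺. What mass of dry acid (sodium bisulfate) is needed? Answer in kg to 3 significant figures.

(a) Volume: 1500 m³ = 1,500,000 L.
(a) CYA to add: (18 − 7) = 11 mg/L × 1,500,000 L = 16,500 g cyanuric acid.

(b) Volume: 75,000 US gal × 3.785 L/gal = 283,875 L.
(b) Alkalinity to neutralize: (199 − 132) = 67 mg/L as CaCO₃ × 283,875 L = 19,020 g as CaCO₃.
(b) Equivalents of H⁺ required: 19,020 ÷ 50 g/eq = 380.4 eq = 380.4 mol NaHSO₄.
(b) Mass of NaHSO₄: 380.4 × 120.1 = 45,690 g.

(a) 16.5 kg; (b) 45.7 kg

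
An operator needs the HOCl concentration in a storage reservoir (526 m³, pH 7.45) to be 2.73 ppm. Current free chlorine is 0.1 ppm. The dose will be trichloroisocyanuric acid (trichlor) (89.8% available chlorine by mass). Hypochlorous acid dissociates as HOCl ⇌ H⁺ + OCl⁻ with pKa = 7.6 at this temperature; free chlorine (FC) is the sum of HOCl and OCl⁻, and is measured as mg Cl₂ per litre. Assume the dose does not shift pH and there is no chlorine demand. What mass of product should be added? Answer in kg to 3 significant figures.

2.67 kg

Volume: 526 m³ = 526,000 L.
[OCl⁻]/[HOCl] = 10^(pH − pKa) = 10^(7.45 − 7.6) = 0.7079; fraction as HOCl = 1/(1 + 0.7079) = 0.5855.
Free chlorine required for 2.73 ppm HOCl: 2.73 / 0.5855 = 4.663 ppm.
FC to add: 4.663 − 0.1 = 4.563 mg/L as Cl₂.
Cl₂ equivalent: 4.563 mg/L × 526,000 L = 2400 g.
Product at 89.8% available Cl: 2400 / 0.898 = 2673 g.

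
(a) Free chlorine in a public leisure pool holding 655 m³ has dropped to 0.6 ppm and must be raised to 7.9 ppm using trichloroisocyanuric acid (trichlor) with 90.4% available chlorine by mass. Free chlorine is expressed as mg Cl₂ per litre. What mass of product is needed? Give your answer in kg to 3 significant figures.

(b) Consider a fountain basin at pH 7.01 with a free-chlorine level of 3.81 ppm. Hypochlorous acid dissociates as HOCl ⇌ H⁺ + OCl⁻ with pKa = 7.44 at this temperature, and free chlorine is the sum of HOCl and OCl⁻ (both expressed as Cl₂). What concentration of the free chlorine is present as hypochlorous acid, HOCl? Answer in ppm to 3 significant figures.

(a) Volume: 655 m³ = 655,000 L.
(a) Chlorine deficit: 7.9 − 0.6 = 7.3 ppm = 7.3 mg/L as Cl₂.
(a) Cl₂ equivalent needed: 7.3 mg/L × 655,000 L = 4,782,000 mg = 4782 g.
(a) Product at 90.4% available chlorine: 4782 / 0.904 = 5289 g.

(b) [OCl⁻]/[HOCl] = 10^(pH − pKa) = 10^(7.01 − 7.44) = 10^-0.43 = 0.3715.
(b) Fraction as HOCl = 1 / (1 + 0.3715) = 0.7291.
(b) HOCl = 0.7291 × 3.81 ppm = 2.778 ppm.

(a) 5.29 kg; (b) 2.78 ppm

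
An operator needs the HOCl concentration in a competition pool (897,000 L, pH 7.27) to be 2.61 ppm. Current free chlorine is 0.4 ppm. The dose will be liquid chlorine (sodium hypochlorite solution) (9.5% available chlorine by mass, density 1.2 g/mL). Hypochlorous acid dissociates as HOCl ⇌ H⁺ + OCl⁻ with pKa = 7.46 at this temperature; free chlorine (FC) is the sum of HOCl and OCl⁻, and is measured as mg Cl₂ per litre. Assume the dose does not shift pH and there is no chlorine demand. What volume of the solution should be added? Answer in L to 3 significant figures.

30.6 L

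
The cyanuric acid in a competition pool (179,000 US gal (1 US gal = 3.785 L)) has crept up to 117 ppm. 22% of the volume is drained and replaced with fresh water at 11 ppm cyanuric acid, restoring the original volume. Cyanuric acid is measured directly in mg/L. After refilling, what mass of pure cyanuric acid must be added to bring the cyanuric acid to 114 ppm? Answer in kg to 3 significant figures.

13.8 kg

Volume: 179,000 US gal × 3.785 L/gal = 677,515 L.
After draining 22% and refilling: 117 × 0.78 + 11 × 0.22 = 93.68 ppm.
Deficit to target: 114 − 93.68 = 20.32 mg/L.
Mass: 20.32 mg/L × 677,515 L = 13,770 g cyanuric acid.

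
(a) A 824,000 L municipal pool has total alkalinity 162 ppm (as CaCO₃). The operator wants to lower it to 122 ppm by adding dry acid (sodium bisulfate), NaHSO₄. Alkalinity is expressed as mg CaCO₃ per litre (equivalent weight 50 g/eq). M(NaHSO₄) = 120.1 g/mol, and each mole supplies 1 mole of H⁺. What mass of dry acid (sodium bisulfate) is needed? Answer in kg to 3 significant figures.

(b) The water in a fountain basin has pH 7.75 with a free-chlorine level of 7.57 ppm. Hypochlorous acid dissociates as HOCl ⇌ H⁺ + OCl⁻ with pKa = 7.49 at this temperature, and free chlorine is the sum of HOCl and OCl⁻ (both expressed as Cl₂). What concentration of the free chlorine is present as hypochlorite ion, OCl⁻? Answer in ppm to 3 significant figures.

(a) 79.2 kg; (b) 4.89 ppm

(a) Alkalinity to neutralize: (162 − 122) = 40 mg/L as CaCO₃ × 824,000 L = 32,960 g as CaCO₃.
(a) Equivalents of H⁺ required: 32,960 ÷ 50 g/eq = 659.2 eq = 659.2 mol NaHSO₄.
(a) Mass of NaHSO₄: 659.2 × 120.1 = 79,170 g.

(b) [OCl⁻]/[HOCl] = 10^(pH − pKa) = 10^(7.75 − 7.49) = 10^0.26 = 1.82.
(b) Fraction as HOCl = 1 / (1 + 1.82) = 0.3546.
(b) OCl⁻ = (1 − 0.3546) × 7.57 ppm = 4.885 ppm.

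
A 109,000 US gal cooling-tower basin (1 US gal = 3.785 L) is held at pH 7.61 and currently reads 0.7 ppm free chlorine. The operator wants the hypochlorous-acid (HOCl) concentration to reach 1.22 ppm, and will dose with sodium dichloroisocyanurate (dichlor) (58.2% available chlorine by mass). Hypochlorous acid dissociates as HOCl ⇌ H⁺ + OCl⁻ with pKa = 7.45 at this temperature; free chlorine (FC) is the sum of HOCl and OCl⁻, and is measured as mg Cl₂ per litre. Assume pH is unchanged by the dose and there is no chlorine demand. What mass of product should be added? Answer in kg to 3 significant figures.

1.62 kg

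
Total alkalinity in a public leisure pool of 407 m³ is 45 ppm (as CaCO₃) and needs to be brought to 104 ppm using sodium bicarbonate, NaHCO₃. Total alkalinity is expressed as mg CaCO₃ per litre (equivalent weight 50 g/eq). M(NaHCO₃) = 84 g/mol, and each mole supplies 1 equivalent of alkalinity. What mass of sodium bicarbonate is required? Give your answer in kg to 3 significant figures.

Volume: 407 m³ = 407,000 L.
Alkalinity to add: (104 − 45) = 59 mg/L as CaCO₃ × 407,000 L = 24,010 g as CaCO₃.
Equivalents: 24,010 g ÷ 50 g/eq = 480.3 eq.
NaHCO₃ supplies 1 eq per mole → 480.3 mol.
Mass: 480.3 mol × 84 g/mol = 40,340 g.

40.3 kg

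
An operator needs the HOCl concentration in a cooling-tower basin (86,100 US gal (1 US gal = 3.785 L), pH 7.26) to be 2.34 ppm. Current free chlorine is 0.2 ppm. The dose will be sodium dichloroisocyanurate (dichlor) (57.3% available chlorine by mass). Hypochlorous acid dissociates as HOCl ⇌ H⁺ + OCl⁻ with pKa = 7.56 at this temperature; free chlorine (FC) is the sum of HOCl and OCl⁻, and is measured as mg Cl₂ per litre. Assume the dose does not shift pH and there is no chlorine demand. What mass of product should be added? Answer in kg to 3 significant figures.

Volume: 86,100 US gal × 3.785 L/gal = 325,888 L.
[OCl⁻]/[HOCl] = 10^(pH − pKa) = 10^(7.26 − 7.56) = 0.5012; fraction as HOCl = 1/(1 + 0.5012) = 0.6661.
Free chlorine required for 2.34 ppm HOCl: 2.34 / 0.6661 = 3.513 ppm.
FC to add: 3.513 − 0.2 = 3.313 mg/L as Cl₂.
Cl₂ equivalent: 3.313 mg/L × 325,888 L = 1080 g.
Product at 57.3% available Cl: 1080 / 0.573 = 1884 g.

1.88 kg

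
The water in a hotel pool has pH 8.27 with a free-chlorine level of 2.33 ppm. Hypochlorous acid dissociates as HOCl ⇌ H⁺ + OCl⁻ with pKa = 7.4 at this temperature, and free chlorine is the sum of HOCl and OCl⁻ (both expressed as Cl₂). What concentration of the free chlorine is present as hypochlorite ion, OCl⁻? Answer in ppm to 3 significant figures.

[OCl⁻]/[HOCl] = 10^(pH − pKa) = 10^(8.27 − 7.4) = 10^0.87 = 7.413.
Fraction as HOCl = 1 / (1 + 7.413) = 0.1189.
OCl⁻ = (1 − 0.1189) × 2.33 ppm = 2.053 ppm.

2.05 ppm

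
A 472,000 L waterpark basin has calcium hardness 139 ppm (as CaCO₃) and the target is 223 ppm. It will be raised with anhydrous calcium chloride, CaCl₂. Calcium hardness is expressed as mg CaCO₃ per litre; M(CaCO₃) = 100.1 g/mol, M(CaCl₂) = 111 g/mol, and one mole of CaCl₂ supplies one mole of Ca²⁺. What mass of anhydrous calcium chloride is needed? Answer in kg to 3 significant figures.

44.0 kg

Hardness to add: (223 − 139) = 84 mg/L as CaCO₃ × 472,000 L = 39,650 g as CaCO₃.
Moles of Ca²⁺ (1 mol Ca²⁺ ≡ 1 mol CaCO₃): 39,650 / 100.1 g/mol = 396.1 mol.
Mass of CaCl₂: 396.1 × 111 = 43,970 g.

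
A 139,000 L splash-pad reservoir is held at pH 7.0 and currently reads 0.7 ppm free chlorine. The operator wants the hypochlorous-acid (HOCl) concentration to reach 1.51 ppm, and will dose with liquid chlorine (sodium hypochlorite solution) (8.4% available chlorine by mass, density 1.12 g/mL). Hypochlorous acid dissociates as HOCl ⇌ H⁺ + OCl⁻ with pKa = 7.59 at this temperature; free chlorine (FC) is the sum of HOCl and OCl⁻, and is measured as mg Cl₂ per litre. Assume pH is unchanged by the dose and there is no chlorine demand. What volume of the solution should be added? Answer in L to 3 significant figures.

[OCl⁻]/[HOCl] = 10^(pH − pKa) = 10^(7.0 − 7.59) = 0.257; fraction as HOCl = 1/(1 + 0.257) = 0.7955.
Free chlorine required for 1.51 ppm HOCl: 1.51 / 0.7955 = 1.898 ppm.
FC to add: 1.898 − 0.7 = 1.198 mg/L as Cl₂.
Cl₂ equivalent: 1.198 mg/L × 139,000 L = 166.5 g.
Product at 8.4% available Cl: 166.5 / 0.084 = 1983 g.
Volume: 1983 g ÷ 1.12 g/mL = 1770 mL.

1.77 L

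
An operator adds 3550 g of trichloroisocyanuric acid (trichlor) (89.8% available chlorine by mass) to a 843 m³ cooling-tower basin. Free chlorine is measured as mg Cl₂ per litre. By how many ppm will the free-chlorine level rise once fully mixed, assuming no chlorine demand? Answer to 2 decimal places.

Volume: 843 m³ = 843,000 L.
Available chlorine delivered: 3550 g × 0.898 = 3188 g as Cl₂.
Concentration rise: 3188 g / 843,000 L = 3.782 mg/L = 3.78 ppm.

3.78 ppm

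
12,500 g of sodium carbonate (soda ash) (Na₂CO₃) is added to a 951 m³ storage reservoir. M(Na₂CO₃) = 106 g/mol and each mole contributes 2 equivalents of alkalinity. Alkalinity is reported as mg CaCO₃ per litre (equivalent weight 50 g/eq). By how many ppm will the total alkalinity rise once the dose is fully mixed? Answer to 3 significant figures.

Volume: 951 m³ = 951,000 L.
Moles of Na₂CO₃: 12,500 g ÷ 106 g/mol = 117.9 mol → 235.8 eq of alkalinity.
As CaCO₃: 235.8 eq × 50 g/eq = 11,790 g.
Rise: 11,790 g / 951,000 L × 1000 = 12.4 mg/L.

12.4 ppm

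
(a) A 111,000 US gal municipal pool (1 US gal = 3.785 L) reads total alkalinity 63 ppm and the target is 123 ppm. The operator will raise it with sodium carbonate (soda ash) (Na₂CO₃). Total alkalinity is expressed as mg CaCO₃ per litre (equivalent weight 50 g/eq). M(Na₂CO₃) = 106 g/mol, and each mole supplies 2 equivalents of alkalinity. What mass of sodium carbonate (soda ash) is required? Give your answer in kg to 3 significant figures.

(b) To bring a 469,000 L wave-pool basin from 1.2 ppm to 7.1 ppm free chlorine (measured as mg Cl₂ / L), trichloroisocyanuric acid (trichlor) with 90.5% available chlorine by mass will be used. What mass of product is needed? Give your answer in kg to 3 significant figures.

(a) Volume: 111,000 US gal × 3.785 L/gal = 420,135 L.
(a) Alkalinity to add: (123 − 63) = 60 mg/L as CaCO₃ × 420,135 L = 25,210 g as CaCO₃.
(a) Equivalents: 25,210 g ÷ 50 g/eq = 504.2 eq.
(a) Each mole of Na₂CO₃ supplies 2 eq, so 504.2 / 2 = 252.1 mol.
(a) Mass: 252.1 mol × 106 g/mol = 26,720 g.

(b) Chlorine deficit: 7.1 − 1.2 = 5.9 ppm = 5.9 mg/L as Cl₂.
(b) Cl₂ equivalent needed: 5.9 mg/L × 469,000 L = 2,767,000 mg = 2767 g.
(b) Product at 90.5% available chlorine: 2767 / 0.905 = 3058 g.

(a) 26.7 kg; (b) 3.06 kg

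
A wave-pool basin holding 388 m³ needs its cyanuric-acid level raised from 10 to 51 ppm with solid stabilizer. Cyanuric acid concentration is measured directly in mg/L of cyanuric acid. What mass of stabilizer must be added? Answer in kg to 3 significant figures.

15.9 kg

Volume: 388 m³ = 388,000 L.
CYA to add: (51 − 10) = 41 mg/L × 388,000 L = 15,910 g cyanuric acid.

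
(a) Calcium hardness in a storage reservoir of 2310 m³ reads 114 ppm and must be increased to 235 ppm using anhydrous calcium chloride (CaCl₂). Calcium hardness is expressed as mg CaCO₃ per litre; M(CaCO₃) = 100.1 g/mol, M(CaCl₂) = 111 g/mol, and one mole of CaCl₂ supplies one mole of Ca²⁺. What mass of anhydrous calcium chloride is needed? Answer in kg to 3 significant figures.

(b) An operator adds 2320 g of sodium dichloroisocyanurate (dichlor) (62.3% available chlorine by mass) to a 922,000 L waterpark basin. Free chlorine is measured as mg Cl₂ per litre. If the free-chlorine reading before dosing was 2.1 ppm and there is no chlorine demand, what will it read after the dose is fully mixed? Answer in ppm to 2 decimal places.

(a) Volume: 2310 m³ = 2,310,000 L.
(a) Hardness to add: (235 − 114) = 121 mg/L as CaCO₃ × 2,310,000 L = 279,500 g as CaCO₃.
(a) Moles of Ca²⁺ (1 mol Ca²⁺ ≡ 1 mol CaCO₃): 279,500 / 100.1 g/mol = 2792 mol.
(a) Mass of CaCl₂: 2792 × 111 = 309,900 g.

(b) Available chlorine delivered: 2320 g × 0.623 = 1445 g as Cl₂.
(b) Concentration rise: 1445 g / 922,000 L = 1.568 mg/L = 1.57 ppm.
(b) Final FC: 2.1 + 1.57 = 3.67 ppm.

(a) 310 kg; (b) 3.67 ppm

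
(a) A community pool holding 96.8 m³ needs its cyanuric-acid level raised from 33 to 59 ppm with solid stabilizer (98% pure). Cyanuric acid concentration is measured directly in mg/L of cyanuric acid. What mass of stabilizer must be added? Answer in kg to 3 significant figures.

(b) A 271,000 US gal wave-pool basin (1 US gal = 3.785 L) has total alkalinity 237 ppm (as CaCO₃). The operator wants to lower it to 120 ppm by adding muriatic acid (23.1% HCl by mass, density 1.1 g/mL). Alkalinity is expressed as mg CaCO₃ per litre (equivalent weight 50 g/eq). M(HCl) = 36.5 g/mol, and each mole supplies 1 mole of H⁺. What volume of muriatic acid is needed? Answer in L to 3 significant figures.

(a) Volume: 96.8 m³ = 96,800 L.
(a) CYA to add: (59 − 33) = 26 mg/L × 96,800 L = 2517 g cyanuric acid.
(a) At 98% purity: 2517 / 0.98 = 2568 g product.

(b) Volume: 271,000 US gal × 3.785 L/gal = 1,025,735 L.
(b) Alkalinity to neutralize: (237 − 120) = 117 mg/L as CaCO₃ × 1,025,735 L = 120,000 g as CaCO₃.
(b) Equivalents of H⁺ required: 120,000 ÷ 50 g/eq = 2400 eq = 2400 mol HCl.
(b) Mass of HCl: 2400 × 36.5 = 87,610 g.
(b) Mass of 23.1% solution: 87,610 / 0.231 = 379,300 g.
(b) Volume: 379,300 g ÷ 1.1 g/mL = 344,800 mL.

(a) 2.57 kg; (b) 345 L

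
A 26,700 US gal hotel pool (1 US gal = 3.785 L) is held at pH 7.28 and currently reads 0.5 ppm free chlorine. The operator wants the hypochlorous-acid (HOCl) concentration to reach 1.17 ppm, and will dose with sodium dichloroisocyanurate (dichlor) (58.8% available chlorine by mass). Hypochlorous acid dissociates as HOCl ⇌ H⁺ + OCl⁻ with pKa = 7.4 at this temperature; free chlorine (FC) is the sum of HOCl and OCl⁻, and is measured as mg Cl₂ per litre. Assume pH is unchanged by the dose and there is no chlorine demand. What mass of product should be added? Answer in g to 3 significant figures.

268 g

Volume: 26,700 US gal × 3.785 L/gal = 101,060 L.
[OCl⁻]/[HOCl] = 10^(pH − pKa) = 10^(7.28 − 7.4) = 0.7586; fraction as HOCl = 1/(1 + 0.7586) = 0.5686.
Free chlorine required for 1.17 ppm HOCl: 1.17 / 0.5686 = 2.058 ppm.
FC to add: 2.058 − 0.5 = 1.558 mg/L as Cl₂.
Cl₂ equivalent: 1.558 mg/L × 101,060 L = 157.4 g.
Product at 58.8% available Cl: 157.4 / 0.588 = 267.7 g.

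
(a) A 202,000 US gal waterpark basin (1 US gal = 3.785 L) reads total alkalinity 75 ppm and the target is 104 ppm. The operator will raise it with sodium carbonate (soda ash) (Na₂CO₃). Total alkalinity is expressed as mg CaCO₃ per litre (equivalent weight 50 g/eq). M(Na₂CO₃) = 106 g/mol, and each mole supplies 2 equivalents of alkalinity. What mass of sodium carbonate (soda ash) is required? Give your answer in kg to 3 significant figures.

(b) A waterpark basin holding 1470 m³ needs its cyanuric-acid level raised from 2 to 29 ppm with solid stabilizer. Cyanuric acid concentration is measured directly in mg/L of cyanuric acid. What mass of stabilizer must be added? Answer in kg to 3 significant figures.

(a) 23.5 kg; (b) 39.7 kg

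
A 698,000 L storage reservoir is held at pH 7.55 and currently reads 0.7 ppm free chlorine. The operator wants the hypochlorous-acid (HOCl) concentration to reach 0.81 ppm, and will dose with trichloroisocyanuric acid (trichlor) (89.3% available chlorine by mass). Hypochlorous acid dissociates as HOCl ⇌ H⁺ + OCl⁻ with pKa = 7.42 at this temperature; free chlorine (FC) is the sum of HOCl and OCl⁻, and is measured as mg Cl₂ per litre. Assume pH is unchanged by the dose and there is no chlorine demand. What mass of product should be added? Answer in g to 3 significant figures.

940 g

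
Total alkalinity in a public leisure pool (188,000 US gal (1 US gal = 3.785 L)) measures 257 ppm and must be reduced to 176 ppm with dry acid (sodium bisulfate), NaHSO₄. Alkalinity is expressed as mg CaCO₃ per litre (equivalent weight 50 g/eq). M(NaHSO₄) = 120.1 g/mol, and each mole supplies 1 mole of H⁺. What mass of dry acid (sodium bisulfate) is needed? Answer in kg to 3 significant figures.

138 kg

Volume: 188,000 US gal × 3.785 L/gal = 711,580 L.
Alkalinity to neutralize: (257 − 176) = 81 mg/L as CaCO₃ × 711,580 L = 57,640 g as CaCO₃.
Equivalents of H⁺ required: 57,640 ÷ 50 g/eq = 1153 eq = 1153 mol NaHSO₄.
Mass of NaHSO₄: 1153 × 120.1 = 138,400 g.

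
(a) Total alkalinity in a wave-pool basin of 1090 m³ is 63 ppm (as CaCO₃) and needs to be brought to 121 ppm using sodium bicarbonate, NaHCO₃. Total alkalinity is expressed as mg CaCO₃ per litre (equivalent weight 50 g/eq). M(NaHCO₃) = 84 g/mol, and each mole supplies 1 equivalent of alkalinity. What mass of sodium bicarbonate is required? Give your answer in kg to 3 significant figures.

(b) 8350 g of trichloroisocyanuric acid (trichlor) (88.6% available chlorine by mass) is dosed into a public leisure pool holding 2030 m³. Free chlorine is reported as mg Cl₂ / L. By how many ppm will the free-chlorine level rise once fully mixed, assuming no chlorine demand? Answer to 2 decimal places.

(a) 106 kg; (b) 3.64 ppm

(a) Volume: 1090 m³ = 1,090,000 L.
(a) Alkalinity to add: (121 − 63) = 58 mg/L as CaCO₃ × 1,090,000 L = 63,220 g as CaCO₃.
(a) Equivalents: 63,220 g ÷ 50 g/eq = 1264 eq.
(a) NaHCO₃ supplies 1 eq per mole → 1264 mol.
(a) Mass: 1264 mol × 84 g/mol = 106,200 g.

(b) Volume: 2030 m³ = 2,030,000 L.
(b) Available chlorine delivered: 8350 g × 0.886 = 7398 g as Cl₂.
(b) Concentration rise: 7398 g / 2,030,000 L = 3.644 mg/L = 3.64 ppm.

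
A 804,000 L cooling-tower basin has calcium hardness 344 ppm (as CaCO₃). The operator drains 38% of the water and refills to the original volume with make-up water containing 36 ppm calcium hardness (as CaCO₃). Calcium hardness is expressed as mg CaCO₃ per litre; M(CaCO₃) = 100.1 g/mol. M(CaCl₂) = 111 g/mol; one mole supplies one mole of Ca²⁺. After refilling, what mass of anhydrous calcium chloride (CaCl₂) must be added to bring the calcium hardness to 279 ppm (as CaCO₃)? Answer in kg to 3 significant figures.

46.4 kg

After draining 38% and refilling: 344 × 0.62 + 36 × 0.38 = 226.96 ppm.
Deficit to target: 279 − 226.96 = 52.04 mg/L.
As CaCO₃: 52.04 mg/L × 804,000 L = 41,840 g; ÷ 100.1 = 418 mol Ca²⁺.
Mass: 418 × 111 = 46,400 g.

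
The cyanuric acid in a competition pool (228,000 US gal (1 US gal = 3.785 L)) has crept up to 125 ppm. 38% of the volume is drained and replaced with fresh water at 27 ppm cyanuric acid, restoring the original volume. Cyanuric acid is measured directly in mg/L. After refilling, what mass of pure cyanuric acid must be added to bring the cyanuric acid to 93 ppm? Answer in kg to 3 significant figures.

4.52 kg

Volume: 228,000 US gal × 3.785 L/gal = 862,980 L.
After draining 38% and refilling: 125 × 0.62 + 27 × 0.38 = 87.76 ppm.
Deficit to target: 93 − 87.76 = 5.24 mg/L.
Mass: 5.24 mg/L × 862,980 L = 4522 g cyanuric acid.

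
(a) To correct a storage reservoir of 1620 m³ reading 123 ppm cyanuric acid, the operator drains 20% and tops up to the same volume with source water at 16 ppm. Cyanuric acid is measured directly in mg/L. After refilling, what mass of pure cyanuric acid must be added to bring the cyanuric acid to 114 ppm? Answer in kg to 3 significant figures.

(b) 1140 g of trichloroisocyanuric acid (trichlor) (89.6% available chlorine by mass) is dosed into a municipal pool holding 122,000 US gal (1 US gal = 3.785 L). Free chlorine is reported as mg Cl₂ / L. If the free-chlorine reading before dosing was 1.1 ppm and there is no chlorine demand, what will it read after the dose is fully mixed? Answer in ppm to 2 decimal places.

(a) 20.1 kg; (b) 3.31 ppm

(a) Volume: 1620 m³ = 1,620,000 L.
(a) After draining 20% and refilling: 123 × 0.80 + 16 × 0.20 = 101.6 ppm.
(a) Deficit to target: 114 − 101.6 = 12.4 mg/L.
(a) Mass: 12.4 mg/L × 1,620,000 L = 20,090 g cyanuric acid.

(b) Volume: 122,000 US gal × 3.785 L/gal = 461,770 L.
(b) Available chlorine delivered: 1140 g × 0.896 = 1021 g as Cl₂.
(b) Concentration rise: 1021 g / 461,770 L = 2.212 mg/L = 2.21 ppm.
(b) Final FC: 1.1 + 2.21 = 3.31 ppm.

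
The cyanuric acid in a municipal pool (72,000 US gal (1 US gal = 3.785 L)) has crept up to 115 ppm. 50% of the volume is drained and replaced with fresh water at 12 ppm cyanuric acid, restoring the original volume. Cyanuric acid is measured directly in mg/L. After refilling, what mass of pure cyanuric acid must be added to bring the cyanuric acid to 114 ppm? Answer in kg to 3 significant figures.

13.8 kg

Volume: 72,000 US gal × 3.785 L/gal = 272,520 L.
After draining 50% and refilling: 115 × 0.50 + 12 × 0.50 = 63.5 ppm.
Deficit to target: 114 − 63.5 = 50.5 mg/L.
Mass: 50.5 mg/L × 272,520 L = 13,760 g cyanuric acid.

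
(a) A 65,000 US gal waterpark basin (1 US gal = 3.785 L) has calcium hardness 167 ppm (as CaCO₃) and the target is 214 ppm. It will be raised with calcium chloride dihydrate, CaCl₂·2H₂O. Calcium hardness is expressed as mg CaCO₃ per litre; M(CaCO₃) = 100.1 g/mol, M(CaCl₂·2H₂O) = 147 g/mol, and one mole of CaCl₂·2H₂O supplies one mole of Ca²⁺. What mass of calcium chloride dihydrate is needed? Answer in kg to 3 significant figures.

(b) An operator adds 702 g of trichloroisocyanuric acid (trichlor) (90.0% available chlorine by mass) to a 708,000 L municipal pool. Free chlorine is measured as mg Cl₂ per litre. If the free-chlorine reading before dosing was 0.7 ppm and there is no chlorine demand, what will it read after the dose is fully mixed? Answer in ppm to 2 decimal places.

(a) 17.0 kg; (b) 1.59 ppm

(a) Volume: 65,000 US gal × 3.785 L/gal = 246,025 L.
(a) Hardness to add: (214 − 167) = 47 mg/L as CaCO₃ × 246,025 L = 11,560 g as CaCO₃.
(a) Moles of Ca²⁺ (1 mol Ca²⁺ ≡ 1 mol CaCO₃): 11,560 / 100.1 g/mol = 115.5 mol.
(a) Mass of CaCl₂·2H₂O: 115.5 × 147 = 16,980 g.

(b) Available chlorine delivered: 702 g × 0.9 = 631.8 g as Cl₂.
(b) Concentration rise: 631.8 g / 708,000 L = 0.8924 mg/L = 0.89 ppm.
(b) Final FC: 0.7 + 0.89 = 1.59 ppm.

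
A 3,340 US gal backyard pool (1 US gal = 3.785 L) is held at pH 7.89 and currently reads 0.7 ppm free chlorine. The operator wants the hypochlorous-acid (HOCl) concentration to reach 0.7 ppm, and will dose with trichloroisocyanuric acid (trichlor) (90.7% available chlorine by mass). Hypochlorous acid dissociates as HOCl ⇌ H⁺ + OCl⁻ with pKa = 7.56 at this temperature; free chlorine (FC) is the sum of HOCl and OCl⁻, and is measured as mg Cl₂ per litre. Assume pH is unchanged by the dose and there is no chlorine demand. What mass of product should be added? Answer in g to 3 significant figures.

Volume: 3,340 US gal × 3.785 L/gal = 12,642 L.
[OCl⁻]/[HOCl] = 10^(pH − pKa) = 10^(7.89 − 7.56) = 2.138; fraction as HOCl = 1/(1 + 2.138) = 0.3187.
Free chlorine required for 0.7 ppm HOCl: 0.7 / 0.3187 = 2.197 ppm.
FC to add: 2.197 − 0.7 = 1.497 mg/L as Cl₂.
Cl₂ equivalent: 1.497 mg/L × 12,642 L = 18.92 g.
Product at 90.7% available Cl: 18.92 / 0.907 = 20.86 g.

20.9 g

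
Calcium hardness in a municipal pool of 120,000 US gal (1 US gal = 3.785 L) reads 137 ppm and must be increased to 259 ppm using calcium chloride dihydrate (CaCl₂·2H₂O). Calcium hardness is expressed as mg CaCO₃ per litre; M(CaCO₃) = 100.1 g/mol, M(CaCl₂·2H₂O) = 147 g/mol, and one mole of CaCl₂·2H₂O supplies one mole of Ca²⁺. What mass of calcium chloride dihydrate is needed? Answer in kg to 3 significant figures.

Volume: 120,000 US gal × 3.785 L/gal = 454,200 L.
Hardness to add: (259 − 137) = 122 mg/L as CaCO₃ × 454,200 L = 55,410 g as CaCO₃.
Moles of Ca²⁺ (1 mol Ca²⁺ ≡ 1 mol CaCO₃): 55,410 / 100.1 g/mol = 553.6 mol.
Mass of CaCl₂·2H₂O: 553.6 × 147 = 81,370 g.

81.4 kg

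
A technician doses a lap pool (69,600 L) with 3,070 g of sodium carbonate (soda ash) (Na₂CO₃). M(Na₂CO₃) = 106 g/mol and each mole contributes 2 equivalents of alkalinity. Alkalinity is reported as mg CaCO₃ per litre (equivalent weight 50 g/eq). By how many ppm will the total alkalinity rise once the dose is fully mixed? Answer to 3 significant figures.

Moles of Na₂CO₃: 3,070 g ÷ 106 g/mol = 28.96 mol → 57.92 eq of alkalinity.
As CaCO₃: 57.92 eq × 50 g/eq = 2896 g.
Rise: 2896 g / 69,600 L × 1000 = 41.61 mg/L.

41.6 ppm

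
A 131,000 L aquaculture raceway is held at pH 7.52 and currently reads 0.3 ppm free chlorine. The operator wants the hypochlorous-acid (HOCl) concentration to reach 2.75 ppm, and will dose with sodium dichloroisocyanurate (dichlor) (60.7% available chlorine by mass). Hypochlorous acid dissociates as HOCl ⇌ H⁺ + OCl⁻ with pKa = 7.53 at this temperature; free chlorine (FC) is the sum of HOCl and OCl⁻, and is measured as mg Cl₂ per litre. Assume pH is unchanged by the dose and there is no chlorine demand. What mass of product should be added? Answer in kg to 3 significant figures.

1.11 kg

[OCl⁻]/[HOCl] = 10^(pH − pKa) = 10^(7.52 − 7.53) = 0.9772; fraction as HOCl = 1/(1 + 0.9772) = 0.5058.
Free chlorine required for 2.75 ppm HOCl: 2.75 / 0.5058 = 5.437 ppm.
FC to add: 5.437 − 0.3 = 5.137 mg/L as Cl₂.
Cl₂ equivalent: 5.137 mg/L × 131,000 L = 673 g.
Product at 60.7% available Cl: 673 / 0.607 = 1109 g.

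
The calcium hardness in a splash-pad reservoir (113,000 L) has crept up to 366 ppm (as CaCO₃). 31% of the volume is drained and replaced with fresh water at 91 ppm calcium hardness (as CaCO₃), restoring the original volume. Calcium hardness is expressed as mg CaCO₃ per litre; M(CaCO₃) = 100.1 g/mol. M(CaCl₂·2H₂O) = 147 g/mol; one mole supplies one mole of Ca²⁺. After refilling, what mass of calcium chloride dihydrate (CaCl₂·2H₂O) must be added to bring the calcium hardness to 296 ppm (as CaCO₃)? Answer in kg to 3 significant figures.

After draining 31% and refilling: 366 × 0.69 + 91 × 0.31 = 280.75 ppm.
Deficit to target: 296 − 280.75 = 15.25 mg/L.
As CaCO₃: 15.25 mg/L × 113,000 L = 1723 g; ÷ 100.1 = 17.22 mol Ca²⁺.
Mass: 17.22 × 147 = 2531 g.

2.53 kg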